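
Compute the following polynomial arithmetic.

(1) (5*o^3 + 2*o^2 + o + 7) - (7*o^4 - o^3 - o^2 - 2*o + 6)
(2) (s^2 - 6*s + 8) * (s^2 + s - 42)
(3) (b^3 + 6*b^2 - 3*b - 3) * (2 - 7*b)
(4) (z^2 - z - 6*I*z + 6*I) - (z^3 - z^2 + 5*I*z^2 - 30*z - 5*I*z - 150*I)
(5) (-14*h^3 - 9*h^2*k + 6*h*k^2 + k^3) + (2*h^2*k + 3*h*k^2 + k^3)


(1) = -7*o^4 + 6*o^3 + 3*o^2 + 3*o + 1
(2) = s^4 - 5*s^3 - 40*s^2 + 260*s - 336
(3) = -7*b^4 - 40*b^3 + 33*b^2 + 15*b - 6
(4) = -z^3 + 2*z^2 - 5*I*z^2 + 29*z - I*z + 156*I
(5) = -14*h^3 - 7*h^2*k + 9*h*k^2 + 2*k^3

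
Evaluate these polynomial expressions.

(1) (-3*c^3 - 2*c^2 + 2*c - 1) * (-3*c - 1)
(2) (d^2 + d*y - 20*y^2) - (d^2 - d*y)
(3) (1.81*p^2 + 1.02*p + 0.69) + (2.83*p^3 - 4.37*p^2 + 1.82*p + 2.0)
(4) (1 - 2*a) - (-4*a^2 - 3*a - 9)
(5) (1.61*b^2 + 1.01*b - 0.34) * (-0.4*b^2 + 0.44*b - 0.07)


(1) = 9*c^4 + 9*c^3 - 4*c^2 + c + 1
(2) = 2*d*y - 20*y^2
(3) = 2.83*p^3 - 2.56*p^2 + 2.84*p + 2.69
(4) = 4*a^2 + a + 10
(5) = -0.644*b^4 + 0.3044*b^3 + 0.4677*b^2 - 0.2203*b + 0.0238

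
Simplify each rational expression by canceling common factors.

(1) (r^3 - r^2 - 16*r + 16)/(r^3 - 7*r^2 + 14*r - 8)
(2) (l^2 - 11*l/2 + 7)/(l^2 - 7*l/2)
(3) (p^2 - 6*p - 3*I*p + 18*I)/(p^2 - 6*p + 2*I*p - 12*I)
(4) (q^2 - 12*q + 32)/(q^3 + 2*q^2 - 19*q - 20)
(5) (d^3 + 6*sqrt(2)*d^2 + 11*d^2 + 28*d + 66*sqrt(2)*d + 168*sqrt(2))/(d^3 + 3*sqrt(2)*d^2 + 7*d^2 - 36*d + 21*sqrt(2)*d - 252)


(1) = (r + 4)/(r - 2)
(2) = (l - 2)/l
(3) = (p - 3*I)/(p + 2*I)
(4) = (q - 8)/(q^2 + 6*q + 5)
(5) = (d + 4)/(d - 3*sqrt(2))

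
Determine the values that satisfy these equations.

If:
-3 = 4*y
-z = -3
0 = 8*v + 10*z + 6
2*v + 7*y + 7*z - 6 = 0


Then:
No Solution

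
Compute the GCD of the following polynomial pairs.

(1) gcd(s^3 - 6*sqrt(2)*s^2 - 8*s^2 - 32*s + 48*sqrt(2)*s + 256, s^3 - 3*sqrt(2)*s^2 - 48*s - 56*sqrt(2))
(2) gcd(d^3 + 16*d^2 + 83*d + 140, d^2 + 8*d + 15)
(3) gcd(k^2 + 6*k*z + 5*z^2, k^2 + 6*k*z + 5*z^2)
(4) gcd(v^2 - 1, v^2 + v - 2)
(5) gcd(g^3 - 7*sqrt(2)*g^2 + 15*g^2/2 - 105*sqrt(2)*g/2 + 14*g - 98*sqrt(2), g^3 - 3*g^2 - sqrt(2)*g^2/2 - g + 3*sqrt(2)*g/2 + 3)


(1) = gcd((s - 8)*(s - 8*sqrt(2))*(s + 2*sqrt(2)), (s - 7*sqrt(2))*(s + 2*sqrt(2))^2) = s + 2*sqrt(2)
(2) = gcd((d + 4)*(d + 5)*(d + 7), (d + 3)*(d + 5)) = d + 5
(3) = gcd((k + z)*(k + 5*z), (k + z)*(k + 5*z)) = k^2 + 6*k*z + 5*z^2
(4) = v - 1
(5) = 1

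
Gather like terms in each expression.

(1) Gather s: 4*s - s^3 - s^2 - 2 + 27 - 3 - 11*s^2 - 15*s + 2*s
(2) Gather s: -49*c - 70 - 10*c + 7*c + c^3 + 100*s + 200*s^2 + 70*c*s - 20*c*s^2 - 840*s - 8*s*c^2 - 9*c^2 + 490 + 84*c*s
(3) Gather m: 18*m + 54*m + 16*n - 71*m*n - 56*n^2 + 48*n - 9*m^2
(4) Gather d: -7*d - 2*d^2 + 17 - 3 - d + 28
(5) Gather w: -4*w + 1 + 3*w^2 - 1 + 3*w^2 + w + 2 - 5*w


(1) = -s^3 - 12*s^2 - 9*s + 22
(2) = c^3 - 9*c^2 - 52*c + s^2*(200 - 20*c) + s*(-8*c^2 + 154*c - 740) + 420
(3) = -9*m^2 + m*(72 - 71*n) - 56*n^2 + 64*n
(4) = -2*d^2 - 8*d + 42
(5) = 6*w^2 - 8*w + 2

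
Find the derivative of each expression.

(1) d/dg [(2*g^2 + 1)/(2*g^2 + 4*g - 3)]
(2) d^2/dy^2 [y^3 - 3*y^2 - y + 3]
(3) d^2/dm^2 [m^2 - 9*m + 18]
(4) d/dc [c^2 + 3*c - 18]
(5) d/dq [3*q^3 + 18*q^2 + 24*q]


(1) = 4*(2*g^2 - 4*g - 1)/(4*g^4 + 16*g^3 + 4*g^2 - 24*g + 9)
(2) = 6*y - 6
(3) = 2
(4) = 2*c + 3
(5) = 9*q^2 + 36*q + 24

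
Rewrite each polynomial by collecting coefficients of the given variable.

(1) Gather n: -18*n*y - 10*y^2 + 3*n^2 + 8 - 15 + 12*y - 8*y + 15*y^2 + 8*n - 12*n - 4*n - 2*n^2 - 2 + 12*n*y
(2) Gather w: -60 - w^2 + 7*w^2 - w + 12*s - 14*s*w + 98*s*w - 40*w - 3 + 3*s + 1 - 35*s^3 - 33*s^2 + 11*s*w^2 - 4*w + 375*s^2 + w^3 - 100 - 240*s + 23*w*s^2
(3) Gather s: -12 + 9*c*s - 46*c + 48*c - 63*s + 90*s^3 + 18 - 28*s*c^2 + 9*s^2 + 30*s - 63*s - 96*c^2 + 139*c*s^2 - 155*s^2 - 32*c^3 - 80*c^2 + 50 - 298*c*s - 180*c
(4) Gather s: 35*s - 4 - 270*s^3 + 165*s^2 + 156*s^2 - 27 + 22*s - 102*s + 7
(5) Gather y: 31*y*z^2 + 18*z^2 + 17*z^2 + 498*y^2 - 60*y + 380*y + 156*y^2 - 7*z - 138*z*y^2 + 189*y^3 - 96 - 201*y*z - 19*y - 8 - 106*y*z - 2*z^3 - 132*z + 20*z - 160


(1) = n^2 + n*(-6*y - 8) + 5*y^2 + 4*y - 9
(2) = -35*s^3 + 342*s^2 - 225*s + w^3 + w^2*(11*s + 6) + w*(23*s^2 + 84*s - 45) - 162
(3) = -32*c^3 - 176*c^2 - 178*c + 90*s^3 + s^2*(139*c - 146) + s*(-28*c^2 - 289*c - 96) + 56
(4) = -270*s^3 + 321*s^2 - 45*s - 24
(5) = 189*y^3 + y^2*(654 - 138*z) + y*(31*z^2 - 307*z + 301) - 2*z^3 + 35*z^2 - 119*z - 264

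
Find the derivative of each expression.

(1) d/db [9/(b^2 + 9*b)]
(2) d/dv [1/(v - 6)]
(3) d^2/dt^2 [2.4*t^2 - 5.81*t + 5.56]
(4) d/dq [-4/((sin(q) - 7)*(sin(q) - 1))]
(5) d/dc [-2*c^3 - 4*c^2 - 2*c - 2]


(1) = 9*(-2*b - 9)/(b^2*(b + 9)^2)
(2) = -1/(v - 6)^2
(3) = 4.80000000000000
(4) = 8*(sin(q) - 4)*cos(q)/((sin(q) - 7)^2*(sin(q) - 1)^2)
(5) = -6*c^2 - 8*c - 2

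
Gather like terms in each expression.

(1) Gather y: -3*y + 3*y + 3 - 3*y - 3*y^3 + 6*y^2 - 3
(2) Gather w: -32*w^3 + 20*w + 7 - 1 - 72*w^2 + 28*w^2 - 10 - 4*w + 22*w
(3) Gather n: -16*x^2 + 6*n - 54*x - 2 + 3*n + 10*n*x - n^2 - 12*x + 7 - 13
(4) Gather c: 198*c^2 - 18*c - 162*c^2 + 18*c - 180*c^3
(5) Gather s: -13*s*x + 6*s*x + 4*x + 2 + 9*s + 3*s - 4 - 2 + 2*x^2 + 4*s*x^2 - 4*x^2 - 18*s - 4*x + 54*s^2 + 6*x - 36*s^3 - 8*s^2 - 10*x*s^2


(1) = -3*y^3 + 6*y^2 - 3*y
(2) = -32*w^3 - 44*w^2 + 38*w - 4
(3) = -n^2 + n*(10*x + 9) - 16*x^2 - 66*x - 8
(4) = -180*c^3 + 36*c^2
(5) = -36*s^3 + s^2*(46 - 10*x) + s*(4*x^2 - 7*x - 6) - 2*x^2 + 6*x - 4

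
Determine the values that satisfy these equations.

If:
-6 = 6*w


Then:
w = -1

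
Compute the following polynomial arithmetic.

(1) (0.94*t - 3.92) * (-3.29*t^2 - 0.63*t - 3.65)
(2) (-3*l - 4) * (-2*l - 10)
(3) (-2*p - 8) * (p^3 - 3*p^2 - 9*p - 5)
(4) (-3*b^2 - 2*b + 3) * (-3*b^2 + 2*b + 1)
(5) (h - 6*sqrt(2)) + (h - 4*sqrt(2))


(1) = -3.0926*t^3 + 12.3046*t^2 - 0.9614*t + 14.308
(2) = 6*l^2 + 38*l + 40
(3) = -2*p^4 - 2*p^3 + 42*p^2 + 82*p + 40
(4) = 9*b^4 - 16*b^2 + 4*b + 3
(5) = 2*h - 10*sqrt(2)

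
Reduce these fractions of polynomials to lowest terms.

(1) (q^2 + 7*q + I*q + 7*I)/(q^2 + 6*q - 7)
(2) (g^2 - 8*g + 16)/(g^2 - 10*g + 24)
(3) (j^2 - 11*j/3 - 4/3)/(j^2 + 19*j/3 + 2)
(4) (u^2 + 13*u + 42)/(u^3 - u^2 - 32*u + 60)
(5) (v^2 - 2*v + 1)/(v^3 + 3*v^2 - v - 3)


(1) = (q + I)/(q - 1)
(2) = (g - 4)/(g - 6)
(3) = (j - 4)/(j + 6)
(4) = (u + 7)/(u^2 - 7*u + 10)
(5) = (v - 1)/(v^2 + 4*v + 3)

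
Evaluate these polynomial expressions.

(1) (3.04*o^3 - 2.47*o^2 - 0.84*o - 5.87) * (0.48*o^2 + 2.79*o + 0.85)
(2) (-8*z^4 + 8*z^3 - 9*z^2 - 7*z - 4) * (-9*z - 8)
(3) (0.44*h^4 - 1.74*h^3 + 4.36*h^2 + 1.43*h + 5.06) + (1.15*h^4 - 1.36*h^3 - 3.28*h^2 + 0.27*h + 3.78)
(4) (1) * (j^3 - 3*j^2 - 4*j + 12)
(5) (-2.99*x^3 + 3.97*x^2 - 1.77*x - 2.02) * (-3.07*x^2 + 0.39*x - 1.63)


(1) = 1.4592*o^5 + 7.296*o^4 - 4.7105*o^3 - 7.2607*o^2 - 17.0913*o - 4.9895
(2) = 72*z^5 - 8*z^4 + 17*z^3 + 135*z^2 + 92*z + 32
(3) = 1.59*h^4 - 3.1*h^3 + 1.08*h^2 + 1.7*h + 8.84
(4) = j^3 - 3*j^2 - 4*j + 12
(5) = 9.1793*x^5 - 13.354*x^4 + 11.8559*x^3 - 0.96*x^2 + 2.0973*x + 3.2926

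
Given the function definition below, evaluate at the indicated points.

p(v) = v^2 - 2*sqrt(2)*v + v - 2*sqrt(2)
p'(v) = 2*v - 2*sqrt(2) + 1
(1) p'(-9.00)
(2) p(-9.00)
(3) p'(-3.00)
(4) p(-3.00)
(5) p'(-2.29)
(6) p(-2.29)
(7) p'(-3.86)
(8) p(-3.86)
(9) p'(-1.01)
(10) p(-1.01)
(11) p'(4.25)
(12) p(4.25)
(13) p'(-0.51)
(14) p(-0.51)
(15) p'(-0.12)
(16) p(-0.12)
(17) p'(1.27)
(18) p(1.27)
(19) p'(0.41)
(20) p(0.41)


(1) = -19.83
(2) = 94.63
(3) = -7.83
(4) = 11.66
(5) = -6.41
(6) = 6.60
(7) = -9.55
(8) = 19.13
(9) = -3.85
(10) = 0.04
(11) = 6.67
(12) = 7.46
(13) = -2.85
(14) = -1.64
(15) = -2.07
(16) = -2.59
(17) = 0.71
(18) = -3.54
(19) = -1.01
(20) = -3.41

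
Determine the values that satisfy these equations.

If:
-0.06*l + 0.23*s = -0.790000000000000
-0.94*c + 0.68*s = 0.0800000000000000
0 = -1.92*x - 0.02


Then:
c = 0.723404255319149*s - 0.0851063829787234
l = 3.83333333333333*s + 13.1666666666667
x = -0.01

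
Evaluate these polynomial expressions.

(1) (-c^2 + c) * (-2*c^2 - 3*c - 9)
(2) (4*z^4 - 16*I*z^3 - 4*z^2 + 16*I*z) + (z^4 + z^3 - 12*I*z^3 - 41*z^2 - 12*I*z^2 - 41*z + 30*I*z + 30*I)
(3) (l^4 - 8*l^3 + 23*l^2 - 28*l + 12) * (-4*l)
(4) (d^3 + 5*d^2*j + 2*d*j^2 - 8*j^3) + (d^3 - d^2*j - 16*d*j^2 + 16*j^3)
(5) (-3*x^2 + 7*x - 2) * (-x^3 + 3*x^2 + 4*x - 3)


(1) = 2*c^4 + c^3 + 6*c^2 - 9*c
(2) = 5*z^4 + z^3 - 28*I*z^3 - 45*z^2 - 12*I*z^2 - 41*z + 46*I*z + 30*I
(3) = -4*l^5 + 32*l^4 - 92*l^3 + 112*l^2 - 48*l
(4) = 2*d^3 + 4*d^2*j - 14*d*j^2 + 8*j^3
(5) = 3*x^5 - 16*x^4 + 11*x^3 + 31*x^2 - 29*x + 6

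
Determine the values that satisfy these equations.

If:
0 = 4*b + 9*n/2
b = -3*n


Then:
b = 0
n = 0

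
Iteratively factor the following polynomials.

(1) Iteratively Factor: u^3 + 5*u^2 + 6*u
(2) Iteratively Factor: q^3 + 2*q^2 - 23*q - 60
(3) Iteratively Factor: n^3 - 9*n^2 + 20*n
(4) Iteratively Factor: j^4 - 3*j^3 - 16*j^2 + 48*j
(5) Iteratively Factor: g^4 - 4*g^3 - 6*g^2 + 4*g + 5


(1) = (u + 3)*(u^2 + 2*u) = (u + 2)*(u + 3)*(u)
(2) = (q + 3)*(q^2 - q - 20) = (q - 5)*(q + 3)*(q + 4)
(3) = (n)*(n^2 - 9*n + 20) = n*(n - 5)*(n - 4)
(4) = (j - 4)*(j^3 + j^2 - 12*j) = (j - 4)*(j - 3)*(j^2 + 4*j) = j*(j - 4)*(j - 3)*(j + 4)
(5) = (g - 5)*(g^3 + g^2 - g - 1) = (g - 5)*(g + 1)*(g^2 - 1) = (g - 5)*(g + 1)^2*(g - 1)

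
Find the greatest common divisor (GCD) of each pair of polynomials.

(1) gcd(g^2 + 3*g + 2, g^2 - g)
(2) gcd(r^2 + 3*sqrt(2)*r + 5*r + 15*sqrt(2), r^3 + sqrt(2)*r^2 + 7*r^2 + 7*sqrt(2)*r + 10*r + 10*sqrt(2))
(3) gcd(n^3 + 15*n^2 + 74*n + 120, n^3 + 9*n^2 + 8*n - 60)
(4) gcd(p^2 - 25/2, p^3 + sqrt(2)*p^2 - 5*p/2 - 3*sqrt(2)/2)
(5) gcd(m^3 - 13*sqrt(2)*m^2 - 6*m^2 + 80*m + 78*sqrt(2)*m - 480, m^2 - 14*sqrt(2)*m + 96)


(1) = 1
(2) = r + 5
(3) = n^2 + 11*n + 30
(4) = 1
(5) = m - 8*sqrt(2)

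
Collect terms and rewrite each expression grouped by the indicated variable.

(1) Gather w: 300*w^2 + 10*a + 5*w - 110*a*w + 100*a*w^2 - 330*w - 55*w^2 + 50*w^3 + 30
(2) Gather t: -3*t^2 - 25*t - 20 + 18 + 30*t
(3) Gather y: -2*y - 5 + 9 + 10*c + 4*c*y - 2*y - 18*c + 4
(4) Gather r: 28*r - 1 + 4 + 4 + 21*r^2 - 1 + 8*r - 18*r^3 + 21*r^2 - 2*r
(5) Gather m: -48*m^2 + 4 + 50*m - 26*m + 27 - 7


(1) = 10*a + 50*w^3 + w^2*(100*a + 245) + w*(-110*a - 325) + 30
(2) = -3*t^2 + 5*t - 2
(3) = -8*c + y*(4*c - 4) + 8
(4) = -18*r^3 + 42*r^2 + 34*r + 6
(5) = -48*m^2 + 24*m + 24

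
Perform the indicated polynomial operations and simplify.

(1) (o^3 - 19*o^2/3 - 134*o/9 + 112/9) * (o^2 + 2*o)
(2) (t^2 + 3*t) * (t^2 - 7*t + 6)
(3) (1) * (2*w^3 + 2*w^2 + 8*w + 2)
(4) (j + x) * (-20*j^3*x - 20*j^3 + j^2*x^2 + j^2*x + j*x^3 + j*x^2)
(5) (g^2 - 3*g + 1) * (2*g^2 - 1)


(1) = o^5 - 13*o^4/3 - 248*o^3/9 - 52*o^2/3 + 224*o/9
(2) = t^4 - 4*t^3 - 15*t^2 + 18*t
(3) = 2*w^3 + 2*w^2 + 8*w + 2
(4) = -20*j^4*x - 20*j^4 - 19*j^3*x^2 - 19*j^3*x + 2*j^2*x^3 + 2*j^2*x^2 + j*x^4 + j*x^3
(5) = 2*g^4 - 6*g^3 + g^2 + 3*g - 1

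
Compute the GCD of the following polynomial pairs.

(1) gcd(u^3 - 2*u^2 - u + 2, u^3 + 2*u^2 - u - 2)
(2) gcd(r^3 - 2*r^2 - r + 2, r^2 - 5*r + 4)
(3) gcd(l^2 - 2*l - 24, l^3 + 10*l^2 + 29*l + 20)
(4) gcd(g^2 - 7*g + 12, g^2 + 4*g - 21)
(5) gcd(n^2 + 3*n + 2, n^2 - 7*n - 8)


(1) = u^2 - 1
(2) = r - 1
(3) = l + 4
(4) = gcd((g - 4)*(g - 3), (g - 3)*(g + 7)) = g - 3
(5) = n + 1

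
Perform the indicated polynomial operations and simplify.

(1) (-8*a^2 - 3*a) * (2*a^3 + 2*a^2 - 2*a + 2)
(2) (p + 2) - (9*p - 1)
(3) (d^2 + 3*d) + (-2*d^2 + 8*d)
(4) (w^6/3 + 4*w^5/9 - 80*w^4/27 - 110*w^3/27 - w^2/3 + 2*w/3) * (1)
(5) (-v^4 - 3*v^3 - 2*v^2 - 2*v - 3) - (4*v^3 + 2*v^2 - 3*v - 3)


(1) = -16*a^5 - 22*a^4 + 10*a^3 - 10*a^2 - 6*a
(2) = 3 - 8*p
(3) = -d^2 + 11*d
(4) = w^6/3 + 4*w^5/9 - 80*w^4/27 - 110*w^3/27 - w^2/3 + 2*w/3
(5) = -v^4 - 7*v^3 - 4*v^2 + v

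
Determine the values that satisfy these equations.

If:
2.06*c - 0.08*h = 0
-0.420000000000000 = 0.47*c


Then:
c = -0.89
h = -23.01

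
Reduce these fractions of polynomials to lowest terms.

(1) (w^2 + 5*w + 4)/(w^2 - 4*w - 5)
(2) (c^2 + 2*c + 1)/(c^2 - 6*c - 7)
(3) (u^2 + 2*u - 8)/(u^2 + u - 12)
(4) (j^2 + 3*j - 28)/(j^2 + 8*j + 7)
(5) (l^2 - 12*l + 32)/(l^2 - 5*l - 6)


(1) = (w + 4)/(w - 5)
(2) = (c + 1)/(c - 7)
(3) = (u - 2)/(u - 3)
(4) = (j - 4)/(j + 1)
(5) = (l^2 - 12*l + 32)/(l^2 - 5*l - 6)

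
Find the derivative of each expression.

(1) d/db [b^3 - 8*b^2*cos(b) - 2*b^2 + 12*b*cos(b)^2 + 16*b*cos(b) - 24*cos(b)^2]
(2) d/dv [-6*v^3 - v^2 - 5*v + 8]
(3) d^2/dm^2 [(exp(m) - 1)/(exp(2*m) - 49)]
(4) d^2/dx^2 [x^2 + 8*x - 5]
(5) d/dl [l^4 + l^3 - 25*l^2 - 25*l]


(1) = 8*b^2*sin(b) + 3*b^2 - 12*b*sin(2*b) - 16*sqrt(2)*b*sin(b + pi/4) - 4*b + 24*sin(2*b) + 16*cos(b) + 6*cos(2*b) + 6
(2) = -18*v^2 - 2*v - 5
(3) = (exp(4*m) - 4*exp(3*m) + 294*exp(2*m) - 196*exp(m) + 2401)*exp(m)/(exp(6*m) - 147*exp(4*m) + 7203*exp(2*m) - 117649)
(4) = 2
(5) = 4*l^3 + 3*l^2 - 50*l - 25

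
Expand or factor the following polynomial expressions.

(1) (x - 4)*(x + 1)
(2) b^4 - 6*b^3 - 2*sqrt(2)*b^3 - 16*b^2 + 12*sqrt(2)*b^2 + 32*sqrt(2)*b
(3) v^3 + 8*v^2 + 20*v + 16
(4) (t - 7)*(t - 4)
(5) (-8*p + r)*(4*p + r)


(1) = x^2 - 3*x - 4
(2) = b*(b - 8)*(b + 2)*(b - 2*sqrt(2))
(3) = (v + 2)^2*(v + 4)
(4) = t^2 - 11*t + 28
(5) = -32*p^2 - 4*p*r + r^2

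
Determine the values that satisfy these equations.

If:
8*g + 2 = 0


Then:
g = -1/4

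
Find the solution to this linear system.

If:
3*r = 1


Then:
r = 1/3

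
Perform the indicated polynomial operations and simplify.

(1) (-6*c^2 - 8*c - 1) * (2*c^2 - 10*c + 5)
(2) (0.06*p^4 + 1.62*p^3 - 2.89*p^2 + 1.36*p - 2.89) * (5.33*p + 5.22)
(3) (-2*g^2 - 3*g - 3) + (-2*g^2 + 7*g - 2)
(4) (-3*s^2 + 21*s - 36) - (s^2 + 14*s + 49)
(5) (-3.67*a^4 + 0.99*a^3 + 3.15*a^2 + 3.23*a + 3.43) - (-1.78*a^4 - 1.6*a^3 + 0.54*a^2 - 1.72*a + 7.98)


(1) = -12*c^4 + 44*c^3 + 48*c^2 - 30*c - 5
(2) = 0.3198*p^5 + 8.9478*p^4 - 6.9473*p^3 - 7.837*p^2 - 8.3045*p - 15.0858
(3) = -4*g^2 + 4*g - 5
(4) = -4*s^2 + 7*s - 85
(5) = -1.89*a^4 + 2.59*a^3 + 2.61*a^2 + 4.95*a - 4.55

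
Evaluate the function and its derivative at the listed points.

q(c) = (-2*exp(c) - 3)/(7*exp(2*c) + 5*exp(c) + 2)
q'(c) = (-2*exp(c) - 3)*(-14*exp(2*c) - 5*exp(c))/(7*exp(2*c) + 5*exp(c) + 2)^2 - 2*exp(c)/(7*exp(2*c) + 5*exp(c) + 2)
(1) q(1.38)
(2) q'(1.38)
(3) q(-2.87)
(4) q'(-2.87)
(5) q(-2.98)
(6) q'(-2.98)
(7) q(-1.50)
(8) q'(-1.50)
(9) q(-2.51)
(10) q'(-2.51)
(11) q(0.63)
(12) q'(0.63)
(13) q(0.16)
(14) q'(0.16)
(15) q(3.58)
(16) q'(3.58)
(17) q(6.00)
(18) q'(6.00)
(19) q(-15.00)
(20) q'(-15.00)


(1) = -0.08
(2) = 0.09
(3) = -1.35
(4) = 0.14
(5) = -1.37
(6) = 0.13
(7) = -0.99
(8) = 0.39
(9) = -1.29
(10) = 0.20
(11) = -0.19
(12) = 0.20
(13) = -0.31
(14) = 0.30
(15) = -0.01
(16) = 0.01
(17) = -0.00
(18) = 0.00
(19) = -1.50
(20) = 0.00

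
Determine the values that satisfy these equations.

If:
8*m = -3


Then:
m = -3/8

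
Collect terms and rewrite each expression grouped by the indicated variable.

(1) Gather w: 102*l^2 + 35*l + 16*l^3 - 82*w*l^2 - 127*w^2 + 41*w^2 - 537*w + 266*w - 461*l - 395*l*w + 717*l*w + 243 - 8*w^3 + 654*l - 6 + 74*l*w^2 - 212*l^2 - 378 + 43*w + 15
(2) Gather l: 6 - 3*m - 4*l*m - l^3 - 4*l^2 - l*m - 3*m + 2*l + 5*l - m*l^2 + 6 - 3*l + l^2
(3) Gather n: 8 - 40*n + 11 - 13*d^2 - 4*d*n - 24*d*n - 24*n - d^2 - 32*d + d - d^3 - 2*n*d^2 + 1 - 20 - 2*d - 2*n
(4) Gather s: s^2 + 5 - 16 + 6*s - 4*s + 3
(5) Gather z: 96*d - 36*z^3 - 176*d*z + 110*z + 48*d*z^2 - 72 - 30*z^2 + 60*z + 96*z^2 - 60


(1) = 16*l^3 - 110*l^2 + 228*l - 8*w^3 + w^2*(74*l - 86) + w*(-82*l^2 + 322*l - 228) - 126
(2) = -l^3 + l^2*(-m - 3) + l*(4 - 5*m) - 6*m + 12
(3) = -d^3 - 14*d^2 - 33*d + n*(-2*d^2 - 28*d - 66)
(4) = s^2 + 2*s - 8
(5) = 96*d - 36*z^3 + z^2*(48*d + 66) + z*(170 - 176*d) - 132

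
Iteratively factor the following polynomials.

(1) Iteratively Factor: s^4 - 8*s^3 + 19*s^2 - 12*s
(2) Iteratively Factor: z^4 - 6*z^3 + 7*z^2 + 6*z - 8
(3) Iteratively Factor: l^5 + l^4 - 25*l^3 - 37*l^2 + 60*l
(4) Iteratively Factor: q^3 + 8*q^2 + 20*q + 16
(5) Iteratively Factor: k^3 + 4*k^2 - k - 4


(1) = (s - 3)*(s^3 - 5*s^2 + 4*s) = (s - 3)*(s - 1)*(s^2 - 4*s) = s*(s - 3)*(s - 1)*(s - 4)
(2) = (z + 1)*(z^3 - 7*z^2 + 14*z - 8) = (z - 2)*(z + 1)*(z^2 - 5*z + 4) = (z - 4)*(z - 2)*(z + 1)*(z - 1)
(3) = (l + 4)*(l^4 - 3*l^3 - 13*l^2 + 15*l) = (l - 1)*(l + 4)*(l^3 - 2*l^2 - 15*l) = (l - 5)*(l - 1)*(l + 4)*(l^2 + 3*l) = (l - 5)*(l - 1)*(l + 3)*(l + 4)*(l)
(4) = (q + 2)*(q^2 + 6*q + 8) = (q + 2)*(q + 4)*(q + 2)
(5) = (k - 1)*(k^2 + 5*k + 4) = (k - 1)*(k + 4)*(k + 1)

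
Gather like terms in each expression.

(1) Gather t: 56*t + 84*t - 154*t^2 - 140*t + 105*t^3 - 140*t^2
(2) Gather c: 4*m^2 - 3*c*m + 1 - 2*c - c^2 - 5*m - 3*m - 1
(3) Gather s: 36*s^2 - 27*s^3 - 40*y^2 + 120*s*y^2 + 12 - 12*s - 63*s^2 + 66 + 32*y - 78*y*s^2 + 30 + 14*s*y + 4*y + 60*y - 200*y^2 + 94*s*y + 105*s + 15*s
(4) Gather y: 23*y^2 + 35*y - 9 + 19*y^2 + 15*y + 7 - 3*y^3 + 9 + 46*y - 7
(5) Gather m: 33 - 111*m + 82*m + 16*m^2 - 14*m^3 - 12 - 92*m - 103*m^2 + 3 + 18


(1) = 105*t^3 - 294*t^2
(2) = -c^2 + c*(-3*m - 2) + 4*m^2 - 8*m
(3) = -27*s^3 + s^2*(-78*y - 27) + s*(120*y^2 + 108*y + 108) - 240*y^2 + 96*y + 108
(4) = -3*y^3 + 42*y^2 + 96*y
(5) = -14*m^3 - 87*m^2 - 121*m + 42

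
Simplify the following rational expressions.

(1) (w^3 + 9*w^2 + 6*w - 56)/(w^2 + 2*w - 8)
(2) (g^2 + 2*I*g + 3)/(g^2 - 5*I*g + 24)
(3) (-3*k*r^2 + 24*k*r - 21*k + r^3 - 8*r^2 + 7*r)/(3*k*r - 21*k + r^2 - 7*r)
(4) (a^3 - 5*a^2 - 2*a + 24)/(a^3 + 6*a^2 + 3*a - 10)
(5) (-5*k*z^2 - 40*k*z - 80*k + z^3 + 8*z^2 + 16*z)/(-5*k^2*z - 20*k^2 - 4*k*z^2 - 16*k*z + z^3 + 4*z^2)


(1) = w + 7
(2) = (g - I)/(g - 8*I)
(3) = (-3*k*r + 3*k + r^2 - r)/(3*k + r)
(4) = (a^2 - 7*a + 12)/(a^2 + 4*a - 5)
(5) = (z + 4)/(k + z)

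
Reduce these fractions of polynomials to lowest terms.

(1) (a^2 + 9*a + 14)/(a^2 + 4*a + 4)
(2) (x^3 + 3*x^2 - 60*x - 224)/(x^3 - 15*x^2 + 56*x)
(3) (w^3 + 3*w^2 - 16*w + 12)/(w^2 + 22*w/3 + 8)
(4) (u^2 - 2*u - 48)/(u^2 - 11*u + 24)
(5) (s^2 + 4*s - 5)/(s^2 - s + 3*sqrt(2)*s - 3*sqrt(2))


(1) = (a + 7)/(a + 2)
(2) = (x^2 + 11*x + 28)/(x^2 - 7*x)
(3) = (3*w^2 - 9*w + 6)/(3*w + 4)
(4) = (u + 6)/(u - 3)
(5) = (s + 5)/(s + 3*sqrt(2))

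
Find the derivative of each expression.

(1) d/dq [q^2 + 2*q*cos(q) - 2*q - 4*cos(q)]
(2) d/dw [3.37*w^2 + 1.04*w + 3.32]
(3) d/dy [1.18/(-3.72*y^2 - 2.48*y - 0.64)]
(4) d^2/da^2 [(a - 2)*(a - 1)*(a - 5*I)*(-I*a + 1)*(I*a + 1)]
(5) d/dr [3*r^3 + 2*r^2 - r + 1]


(1) = -2*q*sin(q) + 2*q + 4*sin(q) + 2*cos(q) - 2
(2) = 6.74*w + 1.04
(3) = (8.7792*y + 2.9264)/(3.72*y^2 + 2.48*y + 0.64)^2
(4) = 20*a^3 + a^2*(-36 - 60*I) + a*(18 + 90*I) - 6 - 30*I
(5) = 9*r^2 + 4*r - 1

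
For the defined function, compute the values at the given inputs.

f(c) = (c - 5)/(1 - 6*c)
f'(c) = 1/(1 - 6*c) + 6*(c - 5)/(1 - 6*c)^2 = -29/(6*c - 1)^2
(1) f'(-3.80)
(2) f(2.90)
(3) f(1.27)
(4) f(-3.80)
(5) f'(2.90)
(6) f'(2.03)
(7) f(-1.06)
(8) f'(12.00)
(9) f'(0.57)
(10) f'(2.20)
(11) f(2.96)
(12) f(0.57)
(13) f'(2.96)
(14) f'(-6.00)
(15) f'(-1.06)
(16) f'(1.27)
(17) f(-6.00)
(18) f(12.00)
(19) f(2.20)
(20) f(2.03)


(1) = -0.05
(2) = 0.13
(3) = 0.56
(4) = -0.37
(5) = -0.11
(6) = -0.23
(7) = -0.82
(8) = -0.01
(9) = -4.95
(10) = -0.19
(11) = 0.12
(12) = 1.83
(13) = -0.10
(14) = -0.02
(15) = -0.54
(16) = -0.66
(17) = -0.30
(18) = -0.10
(19) = 0.23
(20) = 0.27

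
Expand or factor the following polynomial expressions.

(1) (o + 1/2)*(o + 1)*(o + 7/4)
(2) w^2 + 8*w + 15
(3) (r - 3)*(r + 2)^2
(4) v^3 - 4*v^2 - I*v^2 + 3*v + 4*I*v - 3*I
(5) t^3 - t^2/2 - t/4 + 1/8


(1) = o^3 + 13*o^2/4 + 25*o/8 + 7/8
(2) = (w + 3)*(w + 5)
(3) = r^3 + r^2 - 8*r - 12
(4) = (v - 3)*(v - 1)*(v - I)
(5) = (t - 1/2)^2*(t + 1/2)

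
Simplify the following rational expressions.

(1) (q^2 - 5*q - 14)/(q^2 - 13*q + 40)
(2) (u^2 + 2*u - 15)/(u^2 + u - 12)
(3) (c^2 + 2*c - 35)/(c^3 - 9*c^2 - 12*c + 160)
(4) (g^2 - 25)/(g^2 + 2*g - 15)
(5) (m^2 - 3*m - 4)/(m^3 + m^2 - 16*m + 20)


(1) = (q^2 - 5*q - 14)/(q^2 - 13*q + 40)
(2) = (u + 5)/(u + 4)
(3) = (c + 7)/(c^2 - 4*c - 32)
(4) = (g - 5)/(g - 3)
(5) = (m^2 - 3*m - 4)/(m^3 + m^2 - 16*m + 20)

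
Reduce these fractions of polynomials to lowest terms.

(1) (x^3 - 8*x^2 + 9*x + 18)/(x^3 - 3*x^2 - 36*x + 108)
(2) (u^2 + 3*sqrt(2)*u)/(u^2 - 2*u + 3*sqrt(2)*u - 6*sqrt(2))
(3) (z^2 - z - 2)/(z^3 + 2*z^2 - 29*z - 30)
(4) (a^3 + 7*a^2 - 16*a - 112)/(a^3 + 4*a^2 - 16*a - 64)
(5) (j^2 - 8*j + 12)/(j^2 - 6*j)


(1) = (x + 1)/(x + 6)
(2) = u/(u - 2)
(3) = (z - 2)/(z^2 + z - 30)
(4) = (a + 7)/(a + 4)
(5) = (j - 2)/j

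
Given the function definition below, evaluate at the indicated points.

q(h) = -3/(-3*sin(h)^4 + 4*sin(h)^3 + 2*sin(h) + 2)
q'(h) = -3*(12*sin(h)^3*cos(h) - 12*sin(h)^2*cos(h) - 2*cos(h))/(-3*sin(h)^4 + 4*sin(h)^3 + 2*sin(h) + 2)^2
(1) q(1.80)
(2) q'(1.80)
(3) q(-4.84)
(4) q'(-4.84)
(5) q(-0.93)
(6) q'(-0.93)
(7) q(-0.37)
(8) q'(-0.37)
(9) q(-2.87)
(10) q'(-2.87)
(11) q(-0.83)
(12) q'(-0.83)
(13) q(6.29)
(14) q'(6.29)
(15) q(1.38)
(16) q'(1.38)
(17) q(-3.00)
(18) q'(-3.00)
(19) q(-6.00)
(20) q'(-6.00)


(1) = -0.61
(2) = -0.06
(3) = -0.60
(4) = 0.03
(5) = 1.03
(6) = 3.38
(7) = -2.89
(8) = 10.77
(9) = -2.19
(10) = -4.76
(11) = 1.52
(12) = 6.95
(13) = -1.49
(14) = 1.48
(15) = -0.60
(16) = 0.05
(17) = -1.76
(18) = -2.32
(19) = -1.14
(20) = 1.12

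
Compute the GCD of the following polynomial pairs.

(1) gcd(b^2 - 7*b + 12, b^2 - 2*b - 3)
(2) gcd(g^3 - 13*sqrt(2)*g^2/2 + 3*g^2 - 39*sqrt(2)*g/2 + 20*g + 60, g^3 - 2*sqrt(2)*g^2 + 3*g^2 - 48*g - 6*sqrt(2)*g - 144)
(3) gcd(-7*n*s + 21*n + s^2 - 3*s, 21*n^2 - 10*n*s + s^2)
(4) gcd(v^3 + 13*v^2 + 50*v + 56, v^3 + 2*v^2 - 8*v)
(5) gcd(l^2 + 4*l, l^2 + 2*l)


(1) = gcd((b - 4)*(b - 3), (b - 3)*(b + 1)) = b - 3
(2) = gcd((g + 3)*(g - 4*sqrt(2))*(g - 5*sqrt(2)/2), (g + 3)*(g - 6*sqrt(2))*(g + 4*sqrt(2))) = g + 3
(3) = gcd((-7*n + s)*(s - 3), (-7*n + s)*(-3*n + s)) = -7*n + s
(4) = v + 4
(5) = gcd(l*(l + 4), l*(l + 2)) = l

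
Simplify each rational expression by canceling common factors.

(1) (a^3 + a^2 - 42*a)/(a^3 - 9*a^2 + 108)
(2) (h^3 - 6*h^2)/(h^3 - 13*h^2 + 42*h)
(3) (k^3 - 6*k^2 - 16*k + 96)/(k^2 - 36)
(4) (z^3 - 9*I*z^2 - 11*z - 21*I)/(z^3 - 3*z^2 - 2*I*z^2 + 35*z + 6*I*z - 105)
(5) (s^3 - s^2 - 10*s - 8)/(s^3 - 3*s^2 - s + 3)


(1) = (a^2 + 7*a)/(a^2 - 3*a - 18)
(2) = h/(h - 7)
(3) = (k^2 - 16)/(k + 6)
(4) = (z^2 - 2*I*z + 3)/(z^2 + z*(-3 + 5*I) - 15*I)
(5) = (s^2 - 2*s - 8)/(s^2 - 4*s + 3)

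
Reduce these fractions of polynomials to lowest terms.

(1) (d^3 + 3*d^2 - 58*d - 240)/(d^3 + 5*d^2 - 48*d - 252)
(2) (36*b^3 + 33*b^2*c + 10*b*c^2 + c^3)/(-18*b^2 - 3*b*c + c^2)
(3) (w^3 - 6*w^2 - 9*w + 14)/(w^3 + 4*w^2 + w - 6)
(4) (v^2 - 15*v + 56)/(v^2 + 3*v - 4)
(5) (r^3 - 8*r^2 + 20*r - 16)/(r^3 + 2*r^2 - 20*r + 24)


(1) = (d^2 - 3*d - 40)/(d^2 - d - 42)
(2) = (-12*b^2 - 7*b*c - c^2)/(6*b - c)
(3) = (w - 7)/(w + 3)
(4) = (v^2 - 15*v + 56)/(v^2 + 3*v - 4)
(5) = (r - 4)/(r + 6)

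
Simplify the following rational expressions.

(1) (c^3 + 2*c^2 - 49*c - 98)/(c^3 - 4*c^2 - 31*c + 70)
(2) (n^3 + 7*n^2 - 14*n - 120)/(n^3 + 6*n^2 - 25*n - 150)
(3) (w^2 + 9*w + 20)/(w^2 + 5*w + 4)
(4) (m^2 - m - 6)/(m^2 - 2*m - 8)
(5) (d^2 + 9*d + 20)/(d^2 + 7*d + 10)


(1) = (c^2 + 9*c + 14)/(c^2 + 3*c - 10)
(2) = (n - 4)/(n - 5)
(3) = (w + 5)/(w + 1)
(4) = (m - 3)/(m - 4)
(5) = (d + 4)/(d + 2)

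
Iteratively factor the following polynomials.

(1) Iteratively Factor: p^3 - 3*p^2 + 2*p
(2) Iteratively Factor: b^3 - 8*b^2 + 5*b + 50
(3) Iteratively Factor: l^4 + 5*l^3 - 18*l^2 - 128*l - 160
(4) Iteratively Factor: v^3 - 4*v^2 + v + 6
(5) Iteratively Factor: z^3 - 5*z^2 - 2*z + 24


(1) = (p - 2)*(p^2 - p) = p*(p - 2)*(p - 1)
(2) = (b - 5)*(b^2 - 3*b - 10) = (b - 5)^2*(b + 2)
(3) = (l + 4)*(l^3 + l^2 - 22*l - 40) = (l - 5)*(l + 4)*(l^2 + 6*l + 8) = (l - 5)*(l + 4)^2*(l + 2)
(4) = (v - 3)*(v^2 - v - 2) = (v - 3)*(v + 1)*(v - 2)
(5) = (z - 4)*(z^2 - z - 6) = (z - 4)*(z + 2)*(z - 3)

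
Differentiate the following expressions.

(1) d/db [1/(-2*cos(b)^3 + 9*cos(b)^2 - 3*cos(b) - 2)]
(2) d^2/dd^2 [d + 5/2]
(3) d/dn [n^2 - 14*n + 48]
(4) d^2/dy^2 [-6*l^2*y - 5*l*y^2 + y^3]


(1) = 12*(6*cos(b) - cos(2*b) - 2)*sin(b)/(9*cos(b) - 9*cos(2*b) + cos(3*b) - 5)^2
(2) = 0
(3) = 2*n - 14
(4) = -10*l + 6*y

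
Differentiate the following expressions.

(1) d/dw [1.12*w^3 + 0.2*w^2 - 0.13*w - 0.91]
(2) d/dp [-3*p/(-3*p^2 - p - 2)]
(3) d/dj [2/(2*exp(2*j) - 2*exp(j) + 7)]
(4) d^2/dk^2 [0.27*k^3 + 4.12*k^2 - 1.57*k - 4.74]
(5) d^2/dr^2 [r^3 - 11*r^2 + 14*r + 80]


(1) = 3.36*w^2 + 0.4*w - 0.13
(2) = 3*(2 - 3*p^2)/(9*p^4 + 6*p^3 + 13*p^2 + 4*p + 4)
(3) = (4 - 8*exp(j))*exp(j)/(2*exp(2*j) - 2*exp(j) + 7)^2
(4) = 1.62*k + 8.24
(5) = 6*r - 22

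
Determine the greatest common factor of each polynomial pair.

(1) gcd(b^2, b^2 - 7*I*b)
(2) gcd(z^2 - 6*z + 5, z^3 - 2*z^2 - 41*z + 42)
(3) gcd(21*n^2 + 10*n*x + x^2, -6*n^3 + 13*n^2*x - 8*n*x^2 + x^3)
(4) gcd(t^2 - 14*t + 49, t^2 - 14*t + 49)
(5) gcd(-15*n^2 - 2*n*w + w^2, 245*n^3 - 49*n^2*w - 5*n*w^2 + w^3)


(1) = b
(2) = z - 1
(3) = 1
(4) = t^2 - 14*t + 49
(5) = gcd((-5*n + w)*(3*n + w), (-7*n + w)*(-5*n + w)*(7*n + w)) = -5*n + w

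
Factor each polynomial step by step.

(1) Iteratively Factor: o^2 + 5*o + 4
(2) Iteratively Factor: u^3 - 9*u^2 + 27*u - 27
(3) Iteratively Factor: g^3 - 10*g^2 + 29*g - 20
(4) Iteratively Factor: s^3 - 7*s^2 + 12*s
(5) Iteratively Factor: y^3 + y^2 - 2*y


(1) = (o + 1)*(o + 4)
(2) = (u - 3)*(u^2 - 6*u + 9) = (u - 3)^2*(u - 3)
(3) = (g - 1)*(g^2 - 9*g + 20) = (g - 5)*(g - 1)*(g - 4)
(4) = (s - 4)*(s^2 - 3*s) = (s - 4)*(s - 3)*(s)
(5) = (y - 1)*(y^2 + 2*y) = y*(y - 1)*(y + 2)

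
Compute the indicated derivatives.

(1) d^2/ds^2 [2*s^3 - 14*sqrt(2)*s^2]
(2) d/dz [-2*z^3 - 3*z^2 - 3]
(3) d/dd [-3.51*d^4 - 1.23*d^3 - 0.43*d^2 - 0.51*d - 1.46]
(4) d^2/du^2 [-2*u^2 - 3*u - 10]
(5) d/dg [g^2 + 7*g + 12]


(1) = 12*s - 28*sqrt(2)
(2) = 6*z*(-z - 1)
(3) = -14.04*d^3 - 3.69*d^2 - 0.86*d - 0.51
(4) = -4
(5) = 2*g + 7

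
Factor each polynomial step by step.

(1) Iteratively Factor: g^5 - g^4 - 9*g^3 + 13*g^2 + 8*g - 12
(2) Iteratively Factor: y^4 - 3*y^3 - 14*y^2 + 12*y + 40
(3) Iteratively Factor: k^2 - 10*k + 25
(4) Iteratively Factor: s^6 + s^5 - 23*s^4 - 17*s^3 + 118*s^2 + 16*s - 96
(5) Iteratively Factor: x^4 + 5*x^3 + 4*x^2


(1) = (g - 2)*(g^4 + g^3 - 7*g^2 - g + 6) = (g - 2)*(g + 1)*(g^3 - 7*g + 6) = (g - 2)^2*(g + 1)*(g^2 + 2*g - 3) = (g - 2)^2*(g - 1)*(g + 1)*(g + 3)
(2) = (y - 2)*(y^3 - y^2 - 16*y - 20) = (y - 2)*(y + 2)*(y^2 - 3*y - 10) = (y - 5)*(y - 2)*(y + 2)*(y + 2)
(3) = (k - 5)*(k - 5)
(4) = (s - 1)*(s^5 + 2*s^4 - 21*s^3 - 38*s^2 + 80*s + 96) = (s - 1)*(s + 4)*(s^4 - 2*s^3 - 13*s^2 + 14*s + 24) = (s - 2)*(s - 1)*(s + 4)*(s^3 - 13*s - 12) = (s - 4)*(s - 2)*(s - 1)*(s + 4)*(s^2 + 4*s + 3) = (s - 4)*(s - 2)*(s - 1)*(s + 1)*(s + 4)*(s + 3)
(5) = (x)*(x^3 + 5*x^2 + 4*x) = x*(x + 1)*(x^2 + 4*x) = x*(x + 1)*(x + 4)*(x)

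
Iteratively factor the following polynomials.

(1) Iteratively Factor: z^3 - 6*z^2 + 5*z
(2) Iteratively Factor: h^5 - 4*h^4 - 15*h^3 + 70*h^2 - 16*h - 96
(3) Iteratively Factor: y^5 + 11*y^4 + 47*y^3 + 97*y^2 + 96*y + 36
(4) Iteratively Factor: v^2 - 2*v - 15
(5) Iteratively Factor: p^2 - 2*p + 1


(1) = (z - 1)*(z^2 - 5*z) = (z - 5)*(z - 1)*(z)
(2) = (h - 4)*(h^4 - 15*h^2 + 10*h + 24) = (h - 4)*(h - 2)*(h^3 + 2*h^2 - 11*h - 12) = (h - 4)*(h - 2)*(h + 4)*(h^2 - 2*h - 3) = (h - 4)*(h - 2)*(h + 1)*(h + 4)*(h - 3)
(3) = (y + 2)*(y^4 + 9*y^3 + 29*y^2 + 39*y + 18) = (y + 2)^2*(y^3 + 7*y^2 + 15*y + 9) = (y + 1)*(y + 2)^2*(y^2 + 6*y + 9) = (y + 1)*(y + 2)^2*(y + 3)*(y + 3)
(4) = (v + 3)*(v - 5)
(5) = (p - 1)*(p - 1)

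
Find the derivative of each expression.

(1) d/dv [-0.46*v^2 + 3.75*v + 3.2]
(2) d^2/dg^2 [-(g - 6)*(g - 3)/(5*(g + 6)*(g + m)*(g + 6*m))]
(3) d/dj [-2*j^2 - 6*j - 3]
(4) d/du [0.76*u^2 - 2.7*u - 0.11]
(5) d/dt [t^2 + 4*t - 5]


(1) = 3.75 - 0.92*v
(2) = 2*(-(g - 6)*(g - 3)*(g + 6)^2*(g + m)^2 - (g - 6)*(g - 3)*(g + 6)^2*(g + m)*(g + 6*m) - (g - 6)*(g - 3)*(g + 6)^2*(g + 6*m)^2 - (g - 6)*(g - 3)*(g + 6)*(g + m)^2*(g + 6*m) - (g - 6)*(g - 3)*(g + 6)*(g + m)*(g + 6*m)^2 - (g - 6)*(g - 3)*(g + m)^2*(g + 6*m)^2 - (g + 6)^2*(g + m)^2*(g + 6*m)^2 + (g + 6)^2*(g + m)^2*(g + 6*m)*(2*g - 9) + (g + 6)^2*(g + m)*(g + 6*m)^2*(2*g - 9) + (g + 6)*(g + m)^2*(g + 6*m)^2*(2*g - 9))/(5*(g + 6)^3*(g + m)^3*(g + 6*m)^3)
(3) = -4*j - 6
(4) = 1.52*u - 2.7
(5) = 2*t + 4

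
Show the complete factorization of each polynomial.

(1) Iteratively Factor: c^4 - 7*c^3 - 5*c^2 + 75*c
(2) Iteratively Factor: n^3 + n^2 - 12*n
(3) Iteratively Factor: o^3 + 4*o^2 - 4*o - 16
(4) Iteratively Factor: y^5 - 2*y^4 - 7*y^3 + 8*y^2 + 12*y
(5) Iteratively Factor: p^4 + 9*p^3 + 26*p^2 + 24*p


(1) = (c - 5)*(c^3 - 2*c^2 - 15*c) = (c - 5)^2*(c^2 + 3*c) = (c - 5)^2*(c + 3)*(c)
(2) = (n - 3)*(n^2 + 4*n) = (n - 3)*(n + 4)*(n)
(3) = (o + 2)*(o^2 + 2*o - 8) = (o + 2)*(o + 4)*(o - 2)
(4) = (y)*(y^4 - 2*y^3 - 7*y^2 + 8*y + 12) = y*(y + 1)*(y^3 - 3*y^2 - 4*y + 12) = y*(y - 3)*(y + 1)*(y^2 - 4) = y*(y - 3)*(y + 1)*(y + 2)*(y - 2)
(5) = (p + 4)*(p^3 + 5*p^2 + 6*p) = (p + 2)*(p + 4)*(p^2 + 3*p) = p*(p + 2)*(p + 4)*(p + 3)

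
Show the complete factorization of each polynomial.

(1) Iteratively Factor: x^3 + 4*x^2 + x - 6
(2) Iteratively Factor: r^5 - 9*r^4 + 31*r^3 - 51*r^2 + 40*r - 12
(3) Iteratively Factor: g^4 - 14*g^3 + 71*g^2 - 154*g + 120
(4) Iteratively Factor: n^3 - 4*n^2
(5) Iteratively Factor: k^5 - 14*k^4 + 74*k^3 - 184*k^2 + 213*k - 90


(1) = (x - 1)*(x^2 + 5*x + 6) = (x - 1)*(x + 3)*(x + 2)
(2) = (r - 1)*(r^4 - 8*r^3 + 23*r^2 - 28*r + 12) = (r - 2)*(r - 1)*(r^3 - 6*r^2 + 11*r - 6) = (r - 2)^2*(r - 1)*(r^2 - 4*r + 3) = (r - 2)^2*(r - 1)^2*(r - 3)
(3) = (g - 5)*(g^3 - 9*g^2 + 26*g - 24) = (g - 5)*(g - 4)*(g^2 - 5*g + 6) = (g - 5)*(g - 4)*(g - 3)*(g - 2)
(4) = (n - 4)*(n^2) = n*(n - 4)*(n)
(5) = (k - 5)*(k^4 - 9*k^3 + 29*k^2 - 39*k + 18) = (k - 5)*(k - 1)*(k^3 - 8*k^2 + 21*k - 18) = (k - 5)*(k - 2)*(k - 1)*(k^2 - 6*k + 9) = (k - 5)*(k - 3)*(k - 2)*(k - 1)*(k - 3)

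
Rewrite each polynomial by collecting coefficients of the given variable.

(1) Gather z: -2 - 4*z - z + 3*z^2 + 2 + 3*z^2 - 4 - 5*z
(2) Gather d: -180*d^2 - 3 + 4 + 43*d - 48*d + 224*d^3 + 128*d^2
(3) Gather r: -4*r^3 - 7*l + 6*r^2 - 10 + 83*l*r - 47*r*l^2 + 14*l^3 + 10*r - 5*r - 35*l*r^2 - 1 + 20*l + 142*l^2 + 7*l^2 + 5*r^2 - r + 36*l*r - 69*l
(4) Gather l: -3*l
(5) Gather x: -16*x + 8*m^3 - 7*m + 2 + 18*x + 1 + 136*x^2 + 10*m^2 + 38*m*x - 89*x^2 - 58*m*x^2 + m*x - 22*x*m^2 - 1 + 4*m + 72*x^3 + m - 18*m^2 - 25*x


(1) = 6*z^2 - 10*z - 4
(2) = 224*d^3 - 52*d^2 - 5*d + 1
(3) = 14*l^3 + 149*l^2 - 56*l - 4*r^3 + r^2*(11 - 35*l) + r*(-47*l^2 + 119*l + 4) - 11
(4) = -3*l
(5) = 8*m^3 - 8*m^2 - 2*m + 72*x^3 + x^2*(47 - 58*m) + x*(-22*m^2 + 39*m - 23) + 2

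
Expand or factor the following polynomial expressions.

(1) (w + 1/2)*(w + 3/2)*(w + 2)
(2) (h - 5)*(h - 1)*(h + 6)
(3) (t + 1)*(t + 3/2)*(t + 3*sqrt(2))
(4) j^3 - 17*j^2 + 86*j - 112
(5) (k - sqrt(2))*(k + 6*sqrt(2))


(1) = w^3 + 4*w^2 + 19*w/4 + 3/2
(2) = h^3 - 31*h + 30
(3) = t^3 + 5*t^2/2 + 3*sqrt(2)*t^2 + 3*t/2 + 15*sqrt(2)*t/2 + 9*sqrt(2)/2
(4) = (j - 8)*(j - 7)*(j - 2)
(5) = k^2 + 5*sqrt(2)*k - 12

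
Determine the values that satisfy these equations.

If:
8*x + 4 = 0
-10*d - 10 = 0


Then:
d = -1
x = -1/2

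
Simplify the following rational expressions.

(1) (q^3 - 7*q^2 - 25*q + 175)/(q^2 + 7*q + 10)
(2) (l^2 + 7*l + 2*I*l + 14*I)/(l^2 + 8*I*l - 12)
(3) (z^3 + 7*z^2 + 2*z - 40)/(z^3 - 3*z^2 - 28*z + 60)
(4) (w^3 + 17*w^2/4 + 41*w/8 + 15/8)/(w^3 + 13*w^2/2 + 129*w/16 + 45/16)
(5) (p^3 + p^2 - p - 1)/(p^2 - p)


(1) = (q^2 - 12*q + 35)/(q + 2)
(2) = (l + 7)/(l + 6*I)
(3) = (z + 4)/(z - 6)
(4) = (4*w^2 + 14*w + 10)/(4*w^2 + 23*w + 15)
(5) = (p^2 + 2*p + 1)/p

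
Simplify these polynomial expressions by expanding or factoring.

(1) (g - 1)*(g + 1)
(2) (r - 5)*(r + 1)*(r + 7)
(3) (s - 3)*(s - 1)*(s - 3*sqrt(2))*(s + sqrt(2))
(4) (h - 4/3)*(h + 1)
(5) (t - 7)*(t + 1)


(1) = g^2 - 1
(2) = r^3 + 3*r^2 - 33*r - 35
(3) = s^4 - 4*s^3 - 2*sqrt(2)*s^3 - 3*s^2 + 8*sqrt(2)*s^2 - 6*sqrt(2)*s + 24*s - 18
(4) = h^2 - h/3 - 4/3
(5) = t^2 - 6*t - 7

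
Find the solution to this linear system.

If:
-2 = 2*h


Then:
h = -1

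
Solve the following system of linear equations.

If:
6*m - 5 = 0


Then:
m = 5/6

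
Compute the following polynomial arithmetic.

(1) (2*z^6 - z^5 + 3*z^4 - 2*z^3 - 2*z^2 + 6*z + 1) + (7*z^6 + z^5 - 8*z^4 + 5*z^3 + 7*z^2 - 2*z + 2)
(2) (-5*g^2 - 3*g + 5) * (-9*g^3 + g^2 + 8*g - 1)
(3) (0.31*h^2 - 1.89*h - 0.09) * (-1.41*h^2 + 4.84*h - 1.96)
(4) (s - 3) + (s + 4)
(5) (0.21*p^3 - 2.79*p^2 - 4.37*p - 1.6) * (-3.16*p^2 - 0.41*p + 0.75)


(1) = 9*z^6 - 5*z^4 + 3*z^3 + 5*z^2 + 4*z + 3
(2) = 45*g^5 + 22*g^4 - 88*g^3 - 14*g^2 + 43*g - 5
(3) = -0.4371*h^4 + 4.1653*h^3 - 9.6283*h^2 + 3.2688*h + 0.1764
(4) = 2*s + 1
(5) = -0.6636*p^5 + 8.7303*p^4 + 15.1106*p^3 + 4.7552*p^2 - 2.6215*p - 1.2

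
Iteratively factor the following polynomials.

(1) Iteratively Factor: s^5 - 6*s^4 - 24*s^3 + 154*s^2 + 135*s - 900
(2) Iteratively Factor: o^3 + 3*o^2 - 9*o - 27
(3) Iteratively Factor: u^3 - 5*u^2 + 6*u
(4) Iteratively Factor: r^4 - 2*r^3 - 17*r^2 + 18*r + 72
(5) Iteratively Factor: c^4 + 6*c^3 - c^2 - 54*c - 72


(1) = (s - 5)*(s^4 - s^3 - 29*s^2 + 9*s + 180) = (s - 5)^2*(s^3 + 4*s^2 - 9*s - 36) = (s - 5)^2*(s + 3)*(s^2 + s - 12) = (s - 5)^2*(s - 3)*(s + 3)*(s + 4)
(2) = (o + 3)*(o^2 - 9) = (o - 3)*(o + 3)*(o + 3)
(3) = (u - 3)*(u^2 - 2*u) = (u - 3)*(u - 2)*(u)
(4) = (r - 4)*(r^3 + 2*r^2 - 9*r - 18) = (r - 4)*(r + 2)*(r^2 - 9) = (r - 4)*(r + 2)*(r + 3)*(r - 3)
(5) = (c + 4)*(c^3 + 2*c^2 - 9*c - 18) = (c - 3)*(c + 4)*(c^2 + 5*c + 6) = (c - 3)*(c + 2)*(c + 4)*(c + 3)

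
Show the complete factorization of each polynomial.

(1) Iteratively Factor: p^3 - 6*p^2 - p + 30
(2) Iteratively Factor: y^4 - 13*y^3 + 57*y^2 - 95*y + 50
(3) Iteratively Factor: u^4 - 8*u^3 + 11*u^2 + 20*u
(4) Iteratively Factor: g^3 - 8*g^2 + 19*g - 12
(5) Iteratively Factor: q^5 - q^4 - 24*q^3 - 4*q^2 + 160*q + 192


(1) = (p - 5)*(p^2 - p - 6) = (p - 5)*(p - 3)*(p + 2)
(2) = (y - 5)*(y^3 - 8*y^2 + 17*y - 10) = (y - 5)*(y - 2)*(y^2 - 6*y + 5) = (y - 5)*(y - 2)*(y - 1)*(y - 5)
(3) = (u - 4)*(u^3 - 4*u^2 - 5*u) = u*(u - 4)*(u^2 - 4*u - 5) = u*(u - 5)*(u - 4)*(u + 1)
(4) = (g - 4)*(g^2 - 4*g + 3) = (g - 4)*(g - 3)*(g - 1)
(5) = (q - 4)*(q^4 + 3*q^3 - 12*q^2 - 52*q - 48) = (q - 4)*(q + 2)*(q^3 + q^2 - 14*q - 24) = (q - 4)^2*(q + 2)*(q^2 + 5*q + 6) = (q - 4)^2*(q + 2)*(q + 3)*(q + 2)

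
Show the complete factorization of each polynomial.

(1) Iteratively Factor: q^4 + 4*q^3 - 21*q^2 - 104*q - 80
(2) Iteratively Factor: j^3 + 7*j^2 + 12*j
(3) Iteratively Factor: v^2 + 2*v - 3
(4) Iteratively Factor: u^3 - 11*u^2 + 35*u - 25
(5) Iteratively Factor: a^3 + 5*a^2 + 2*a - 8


(1) = (q + 4)*(q^3 - 21*q - 20) = (q - 5)*(q + 4)*(q^2 + 5*q + 4) = (q - 5)*(q + 1)*(q + 4)*(q + 4)
(2) = (j)*(j^2 + 7*j + 12) = j*(j + 4)*(j + 3)
(3) = (v + 3)*(v - 1)
(4) = (u - 1)*(u^2 - 10*u + 25) = (u - 5)*(u - 1)*(u - 5)
(5) = (a - 1)*(a^2 + 6*a + 8) = (a - 1)*(a + 2)*(a + 4)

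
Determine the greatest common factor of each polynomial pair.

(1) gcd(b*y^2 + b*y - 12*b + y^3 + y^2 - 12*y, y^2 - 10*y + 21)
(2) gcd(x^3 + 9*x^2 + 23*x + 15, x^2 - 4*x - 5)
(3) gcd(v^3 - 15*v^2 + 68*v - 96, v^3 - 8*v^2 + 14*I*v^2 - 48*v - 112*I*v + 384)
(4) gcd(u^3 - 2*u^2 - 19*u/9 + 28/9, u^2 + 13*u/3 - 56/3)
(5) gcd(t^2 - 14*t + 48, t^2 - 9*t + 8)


(1) = gcd((b + y)*(y - 3)*(y + 4), (y - 7)*(y - 3)) = y - 3
(2) = x + 1
(3) = gcd((v - 8)*(v - 4)*(v - 3), (v - 8)*(v + 6*I)*(v + 8*I)) = v - 8
(4) = 1
(5) = gcd((t - 8)*(t - 6), (t - 8)*(t - 1)) = t - 8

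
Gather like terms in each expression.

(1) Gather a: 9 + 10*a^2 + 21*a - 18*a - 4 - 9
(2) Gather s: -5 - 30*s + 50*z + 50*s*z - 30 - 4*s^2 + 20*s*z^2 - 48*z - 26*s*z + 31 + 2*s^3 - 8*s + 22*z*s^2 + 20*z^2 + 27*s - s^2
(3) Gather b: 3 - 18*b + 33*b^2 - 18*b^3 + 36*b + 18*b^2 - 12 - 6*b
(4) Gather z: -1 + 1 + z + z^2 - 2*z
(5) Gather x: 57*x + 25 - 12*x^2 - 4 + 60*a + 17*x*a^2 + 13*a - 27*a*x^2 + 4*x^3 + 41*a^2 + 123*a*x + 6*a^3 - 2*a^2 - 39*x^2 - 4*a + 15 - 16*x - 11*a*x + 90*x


(1) = 10*a^2 + 3*a - 4
(2) = 2*s^3 + s^2*(22*z - 5) + s*(20*z^2 + 24*z - 11) + 20*z^2 + 2*z - 4
(3) = -18*b^3 + 51*b^2 + 12*b - 9
(4) = z^2 - z
(5) = 6*a^3 + 39*a^2 + 69*a + 4*x^3 + x^2*(-27*a - 51) + x*(17*a^2 + 112*a + 131) + 36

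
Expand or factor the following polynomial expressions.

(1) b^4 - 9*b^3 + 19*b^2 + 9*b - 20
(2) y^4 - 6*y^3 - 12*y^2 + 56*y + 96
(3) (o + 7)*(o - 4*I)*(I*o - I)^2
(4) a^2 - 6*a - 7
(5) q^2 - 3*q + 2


(1) = (b - 5)*(b - 4)*(b - 1)*(b + 1)
(2) = (y - 6)*(y - 4)*(y + 2)^2
(3) = -o^4 - 5*o^3 + 4*I*o^3 + 13*o^2 + 20*I*o^2 - 7*o - 52*I*o + 28*I
(4) = (a - 7)*(a + 1)
(5) = (q - 2)*(q - 1)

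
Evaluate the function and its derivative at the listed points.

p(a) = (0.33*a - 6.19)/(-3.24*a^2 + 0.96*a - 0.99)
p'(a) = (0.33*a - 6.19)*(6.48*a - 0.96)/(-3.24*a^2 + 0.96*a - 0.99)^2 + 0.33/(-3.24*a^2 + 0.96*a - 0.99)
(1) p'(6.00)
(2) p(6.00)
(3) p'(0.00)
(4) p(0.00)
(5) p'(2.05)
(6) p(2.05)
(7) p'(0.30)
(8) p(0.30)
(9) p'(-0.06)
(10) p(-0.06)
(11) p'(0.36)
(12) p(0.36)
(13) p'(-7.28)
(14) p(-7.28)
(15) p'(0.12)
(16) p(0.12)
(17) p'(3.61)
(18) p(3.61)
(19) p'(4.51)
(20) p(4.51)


(1) = -0.02
(2) = 0.04
(3) = 5.73
(4) = 6.25
(5) = -0.45
(6) = 0.44
(7) = -6.40
(8) = 6.13
(9) = 7.15
(10) = 5.86
(11) = -7.67
(12) = 5.70
(13) = 0.01
(14) = 0.05
(15) = 0.96
(16) = 6.67
(17) = -0.08
(18) = 0.13
(19) = -0.04
(20) = 0.08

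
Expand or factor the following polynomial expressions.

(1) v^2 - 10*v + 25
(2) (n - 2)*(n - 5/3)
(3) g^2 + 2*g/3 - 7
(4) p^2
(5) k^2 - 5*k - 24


(1) = (v - 5)^2
(2) = n^2 - 11*n/3 + 10/3
(3) = (g - 7/3)*(g + 3)
(4) = p^2
(5) = (k - 8)*(k + 3)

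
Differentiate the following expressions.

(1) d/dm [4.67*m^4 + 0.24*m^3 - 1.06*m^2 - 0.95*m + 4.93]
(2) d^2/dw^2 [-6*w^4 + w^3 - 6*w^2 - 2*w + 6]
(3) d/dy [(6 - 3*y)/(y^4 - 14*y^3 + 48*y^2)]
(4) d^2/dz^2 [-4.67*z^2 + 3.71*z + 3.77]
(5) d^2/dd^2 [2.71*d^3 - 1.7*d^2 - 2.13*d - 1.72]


(1) = 18.68*m^3 + 0.72*m^2 - 2.12*m - 0.95
(2) = -72*w^2 + 6*w - 12
(3) = 9*(y^3 - 12*y^2 + 44*y - 64)/(y^3*(y^4 - 28*y^3 + 292*y^2 - 1344*y + 2304))
(4) = -9.34000000000000
(5) = 16.26*d - 3.4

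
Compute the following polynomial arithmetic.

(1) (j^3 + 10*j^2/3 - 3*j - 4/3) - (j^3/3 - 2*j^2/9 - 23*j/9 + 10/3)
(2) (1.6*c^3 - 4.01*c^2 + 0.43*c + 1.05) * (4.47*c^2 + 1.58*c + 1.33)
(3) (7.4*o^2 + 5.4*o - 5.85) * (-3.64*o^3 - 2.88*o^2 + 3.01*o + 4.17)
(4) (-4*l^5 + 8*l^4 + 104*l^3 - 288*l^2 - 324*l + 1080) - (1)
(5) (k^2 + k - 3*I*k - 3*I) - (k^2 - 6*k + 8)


(1) = 2*j^3/3 + 32*j^2/9 - 4*j/9 - 14/3
(2) = 7.152*c^5 - 15.3967*c^4 - 2.2857*c^3 + 0.0396*c^2 + 2.2309*c + 1.3965
(3) = -26.936*o^5 - 40.968*o^4 + 28.016*o^3 + 63.96*o^2 + 4.9095*o - 24.3945
(4) = -4*l^5 + 8*l^4 + 104*l^3 - 288*l^2 - 324*l + 1079
(5) = 7*k - 3*I*k - 8 - 3*I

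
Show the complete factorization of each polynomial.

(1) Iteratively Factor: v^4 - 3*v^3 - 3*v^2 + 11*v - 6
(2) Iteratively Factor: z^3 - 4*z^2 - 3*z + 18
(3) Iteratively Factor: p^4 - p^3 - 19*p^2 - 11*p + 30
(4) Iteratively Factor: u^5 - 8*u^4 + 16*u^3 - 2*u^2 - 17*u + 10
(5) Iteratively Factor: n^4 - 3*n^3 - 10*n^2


(1) = (v - 1)*(v^3 - 2*v^2 - 5*v + 6) = (v - 1)*(v + 2)*(v^2 - 4*v + 3) = (v - 3)*(v - 1)*(v + 2)*(v - 1)
(2) = (z - 3)*(z^2 - z - 6) = (z - 3)^2*(z + 2)
(3) = (p + 2)*(p^3 - 3*p^2 - 13*p + 15) = (p - 1)*(p + 2)*(p^2 - 2*p - 15) = (p - 5)*(p - 1)*(p + 2)*(p + 3)
(4) = (u - 2)*(u^4 - 6*u^3 + 4*u^2 + 6*u - 5) = (u - 2)*(u - 1)*(u^3 - 5*u^2 - u + 5) = (u - 5)*(u - 2)*(u - 1)*(u^2 - 1) = (u - 5)*(u - 2)*(u - 1)*(u + 1)*(u - 1)
(5) = (n + 2)*(n^3 - 5*n^2) = n*(n + 2)*(n^2 - 5*n) = n*(n - 5)*(n + 2)*(n)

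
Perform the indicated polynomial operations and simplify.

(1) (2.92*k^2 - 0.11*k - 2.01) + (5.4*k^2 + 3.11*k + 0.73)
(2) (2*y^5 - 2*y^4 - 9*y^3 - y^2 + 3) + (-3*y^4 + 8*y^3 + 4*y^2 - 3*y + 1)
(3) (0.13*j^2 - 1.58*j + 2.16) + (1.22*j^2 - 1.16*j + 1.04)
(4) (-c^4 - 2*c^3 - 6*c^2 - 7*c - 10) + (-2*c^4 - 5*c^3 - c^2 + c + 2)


(1) = 8.32*k^2 + 3.0*k - 1.28
(2) = 2*y^5 - 5*y^4 - y^3 + 3*y^2 - 3*y + 4
(3) = 1.35*j^2 - 2.74*j + 3.2
(4) = -3*c^4 - 7*c^3 - 7*c^2 - 6*c - 8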